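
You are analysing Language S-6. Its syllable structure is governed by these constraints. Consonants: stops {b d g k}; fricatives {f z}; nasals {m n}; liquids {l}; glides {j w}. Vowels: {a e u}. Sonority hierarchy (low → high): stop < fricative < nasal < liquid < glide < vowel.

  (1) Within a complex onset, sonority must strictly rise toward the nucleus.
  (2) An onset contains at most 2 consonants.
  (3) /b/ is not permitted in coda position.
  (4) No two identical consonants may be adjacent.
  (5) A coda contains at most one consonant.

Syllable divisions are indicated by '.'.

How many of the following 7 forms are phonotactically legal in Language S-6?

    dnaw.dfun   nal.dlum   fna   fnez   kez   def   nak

7

dnaw.dfun — σ1 onset /dn/ (1→3 rises), coda /w/ ok; σ2 onset /df/ (1→2 rises), coda /n/ ok → phonotactically legal
nal.dlum — σ1 onset /n/, coda /l/ ok; σ2 onset /dl/ (1→4 rises), coda /m/ ok → phonotactically legal
fna — σ1 onset /fn/ (2→3 rises), coda /∅/ ok → phonotactically legal
fnez — σ1 onset /fn/ (2→3 rises), coda /z/ ok → phonotactically legal
kez — σ1 onset /k/, coda /z/ ok → phonotactically legal
def — σ1 onset /d/, coda /f/ ok → phonotactically legal
nak — σ1 onset /n/, coda /k/ ok → phonotactically legal
Phonotactically legal: dnaw.dfun, nal.dlum, fna, fnez, kez, def, nak → 7.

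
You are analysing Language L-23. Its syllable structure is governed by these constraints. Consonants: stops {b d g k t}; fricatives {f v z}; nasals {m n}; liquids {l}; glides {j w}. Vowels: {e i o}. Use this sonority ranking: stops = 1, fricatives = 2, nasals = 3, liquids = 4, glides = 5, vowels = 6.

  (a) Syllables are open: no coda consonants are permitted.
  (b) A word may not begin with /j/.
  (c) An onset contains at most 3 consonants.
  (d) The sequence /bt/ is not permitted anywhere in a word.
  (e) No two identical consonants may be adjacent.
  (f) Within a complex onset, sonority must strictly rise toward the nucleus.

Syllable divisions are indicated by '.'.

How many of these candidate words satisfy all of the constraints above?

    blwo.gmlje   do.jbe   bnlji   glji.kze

blwo.gmlje — violates constraint (c): syllable 2 onset /gmlj/ has 4 consonants (> 3) → illicit
do.jbe — violates constraint (f): syllable 2 onset /jb/: /j/ (glide, 5) → /b/ (stop, 1) does not rise → illicit
bnlji — violates constraint (c): syllable 1 onset /bnlj/ has 4 consonants (> 3) → illicit
glji.kze — σ1 onset /glj/ (1→4→5 rises), coda /∅/ ok; σ2 onset /kz/ (1→2 rises), coda /∅/ ok → licit
Licit: glji.kze → 1.

1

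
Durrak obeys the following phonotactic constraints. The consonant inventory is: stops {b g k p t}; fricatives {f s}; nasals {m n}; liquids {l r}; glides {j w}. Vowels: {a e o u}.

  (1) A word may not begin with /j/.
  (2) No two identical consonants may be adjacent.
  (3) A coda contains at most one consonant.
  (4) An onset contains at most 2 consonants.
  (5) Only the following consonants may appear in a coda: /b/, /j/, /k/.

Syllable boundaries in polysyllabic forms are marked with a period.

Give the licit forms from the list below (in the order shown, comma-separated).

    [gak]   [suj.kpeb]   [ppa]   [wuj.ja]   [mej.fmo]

[gak], [suj.kpeb], [mej.fmo]

[gak] — σ1 onset /g/, coda /k/ ok → licit
[suj.kpeb] — σ1 onset /s/, coda /j/ ok; σ2 onset /kp/ (2C), coda /b/ ok → licit
[ppa] — violates constraint 2: adjacent identical consonants /pp/ → illicit
[wuj.ja] — violates constraint 2: adjacent identical consonants /jj/ → illicit
[mej.fmo] — σ1 onset /m/, coda /j/ ok; σ2 onset /fm/ (2C), coda /∅/ ok → licit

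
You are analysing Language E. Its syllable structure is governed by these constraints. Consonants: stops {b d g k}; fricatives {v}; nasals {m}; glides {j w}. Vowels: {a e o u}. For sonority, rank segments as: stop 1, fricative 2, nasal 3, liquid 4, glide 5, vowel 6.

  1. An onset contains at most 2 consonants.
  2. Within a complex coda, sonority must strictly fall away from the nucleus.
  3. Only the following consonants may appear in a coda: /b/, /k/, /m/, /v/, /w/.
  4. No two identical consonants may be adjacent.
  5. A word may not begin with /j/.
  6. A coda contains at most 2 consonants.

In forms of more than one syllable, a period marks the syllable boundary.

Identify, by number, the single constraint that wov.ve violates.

4

wov.ve: adjacent identical consonants /vv/.
This is a violation of constraint 4: "No two identical consonants may be adjacent."
The remaining constraints (1, 2, 3, 5, 6) are satisfied.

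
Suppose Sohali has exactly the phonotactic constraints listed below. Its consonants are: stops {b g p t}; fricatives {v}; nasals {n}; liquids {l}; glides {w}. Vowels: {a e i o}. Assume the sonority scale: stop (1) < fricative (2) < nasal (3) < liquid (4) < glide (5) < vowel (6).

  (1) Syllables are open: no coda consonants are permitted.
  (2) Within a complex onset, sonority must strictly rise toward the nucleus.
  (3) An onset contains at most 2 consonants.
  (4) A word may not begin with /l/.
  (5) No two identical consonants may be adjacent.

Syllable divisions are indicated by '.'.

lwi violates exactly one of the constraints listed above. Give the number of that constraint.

lwi: word begins with /l/.
This is a violation of constraint 4: "A word may not begin with /l/."
The remaining constraints (1, 2, 3, 5) are satisfied.

4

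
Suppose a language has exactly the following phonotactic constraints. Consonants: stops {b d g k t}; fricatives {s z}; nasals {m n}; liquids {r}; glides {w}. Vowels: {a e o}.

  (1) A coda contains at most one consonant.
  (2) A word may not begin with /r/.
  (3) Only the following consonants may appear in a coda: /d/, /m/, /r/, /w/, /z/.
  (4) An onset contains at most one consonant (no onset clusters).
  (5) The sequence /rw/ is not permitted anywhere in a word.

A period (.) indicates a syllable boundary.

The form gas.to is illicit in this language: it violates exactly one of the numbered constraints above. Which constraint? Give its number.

3

gas.to: syllable 1 coda contains /s/, which is not a licensed coda consonant.
This is a violation of constraint 3: "Only the following consonants may appear in a coda: /d/, /m/, /r/, /w/, /z/."
The remaining constraints (1, 2, 4, 5) are satisfied.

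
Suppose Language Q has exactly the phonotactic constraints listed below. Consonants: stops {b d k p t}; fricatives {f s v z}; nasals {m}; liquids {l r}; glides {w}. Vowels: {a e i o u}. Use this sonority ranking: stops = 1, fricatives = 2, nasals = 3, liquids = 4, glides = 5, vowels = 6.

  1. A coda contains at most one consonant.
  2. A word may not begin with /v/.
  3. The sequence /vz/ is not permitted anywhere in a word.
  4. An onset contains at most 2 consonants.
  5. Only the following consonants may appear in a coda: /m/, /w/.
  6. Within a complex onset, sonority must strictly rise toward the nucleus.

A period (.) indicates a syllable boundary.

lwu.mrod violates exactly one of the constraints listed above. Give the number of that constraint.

5

lwu.mrod: syllable 2 coda contains /d/, which is not a licensed coda consonant.
This is a violation of constraint 5: "Only the following consonants may appear in a coda: /m/, /w/."
The remaining constraints (1, 2, 3, 4, 6) are satisfied.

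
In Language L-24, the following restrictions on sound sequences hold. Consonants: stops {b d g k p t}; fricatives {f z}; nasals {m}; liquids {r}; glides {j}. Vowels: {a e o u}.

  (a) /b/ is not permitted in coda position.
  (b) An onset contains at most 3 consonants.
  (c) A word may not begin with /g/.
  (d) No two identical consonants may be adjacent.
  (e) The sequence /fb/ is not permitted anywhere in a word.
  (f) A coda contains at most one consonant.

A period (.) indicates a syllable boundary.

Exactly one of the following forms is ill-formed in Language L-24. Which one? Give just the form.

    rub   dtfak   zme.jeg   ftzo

rub — violates constraint (a): syllable 1 coda contains /b/ → ill-formed
dtfak — σ1 onset /dtf/ (3C), coda /k/ ok → well-formed
zme.jeg — σ1 onset /zm/ (2C), coda /∅/ ok; σ2 onset /j/, coda /g/ ok → well-formed
ftzo — σ1 onset /ftz/ (3C), coda /∅/ ok → well-formed

rub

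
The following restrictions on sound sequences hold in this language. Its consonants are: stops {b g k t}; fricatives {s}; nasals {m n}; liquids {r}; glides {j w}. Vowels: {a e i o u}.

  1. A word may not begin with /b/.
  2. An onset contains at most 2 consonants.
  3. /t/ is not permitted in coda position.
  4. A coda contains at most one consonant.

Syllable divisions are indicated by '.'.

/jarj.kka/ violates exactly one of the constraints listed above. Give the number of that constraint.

/jarj.kka/: syllable 1 coda /rj/ has 2 consonants (> 1).
This is a violation of constraint 4: "A coda contains at most one consonant."
The remaining constraints (1, 2, 3) are satisfied.

4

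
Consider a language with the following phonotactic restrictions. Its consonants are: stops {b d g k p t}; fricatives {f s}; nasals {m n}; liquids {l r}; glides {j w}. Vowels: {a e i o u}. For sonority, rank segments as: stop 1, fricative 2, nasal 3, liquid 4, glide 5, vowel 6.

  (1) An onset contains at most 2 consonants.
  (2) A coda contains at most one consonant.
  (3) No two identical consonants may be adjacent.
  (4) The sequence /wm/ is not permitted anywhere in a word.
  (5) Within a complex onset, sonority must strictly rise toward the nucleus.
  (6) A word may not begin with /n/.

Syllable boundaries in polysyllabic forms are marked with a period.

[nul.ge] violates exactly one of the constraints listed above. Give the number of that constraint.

[nul.ge]: word begins with /n/.
This is a violation of constraint 6: "A word may not begin with /n/."
The remaining constraints (1, 2, 3, 4, 5) are satisfied.

6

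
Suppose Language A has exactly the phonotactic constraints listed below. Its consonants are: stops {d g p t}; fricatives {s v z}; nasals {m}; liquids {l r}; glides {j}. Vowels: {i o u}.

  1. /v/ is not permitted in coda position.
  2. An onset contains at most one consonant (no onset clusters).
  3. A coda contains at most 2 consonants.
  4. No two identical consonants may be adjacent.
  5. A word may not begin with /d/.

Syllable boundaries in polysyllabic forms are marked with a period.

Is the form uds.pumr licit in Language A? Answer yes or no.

yes

uds.pumr — σ1 onset /∅/, coda /ds/ (2C) ok; σ2 onset /p/, coda /mr/ (2C) ok → licit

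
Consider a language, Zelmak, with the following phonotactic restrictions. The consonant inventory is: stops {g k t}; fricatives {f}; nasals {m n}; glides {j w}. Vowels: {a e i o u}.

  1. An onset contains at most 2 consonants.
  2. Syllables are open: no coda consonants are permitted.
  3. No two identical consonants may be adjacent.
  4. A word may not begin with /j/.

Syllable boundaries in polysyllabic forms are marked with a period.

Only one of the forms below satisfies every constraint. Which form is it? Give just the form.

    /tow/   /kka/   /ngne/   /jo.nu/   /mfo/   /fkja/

/tow/ — violates constraint 2: syllable 1 coda /w/ has 1 consonant (> 0) → not permitted
/kka/ — violates constraint 3: adjacent identical consonants /kk/ → not permitted
/ngne/ — violates constraint 1: syllable 1 onset /ngn/ has 3 consonants (> 2) → not permitted
/jo.nu/ — violates constraint 4: word begins with /j/ → not permitted
/mfo/ — σ1 onset /mf/ (2C), coda /∅/ ok → permitted
/fkja/ — violates constraint 1: syllable 1 onset /fkj/ has 3 consonants (> 2) → not permitted

/mfo/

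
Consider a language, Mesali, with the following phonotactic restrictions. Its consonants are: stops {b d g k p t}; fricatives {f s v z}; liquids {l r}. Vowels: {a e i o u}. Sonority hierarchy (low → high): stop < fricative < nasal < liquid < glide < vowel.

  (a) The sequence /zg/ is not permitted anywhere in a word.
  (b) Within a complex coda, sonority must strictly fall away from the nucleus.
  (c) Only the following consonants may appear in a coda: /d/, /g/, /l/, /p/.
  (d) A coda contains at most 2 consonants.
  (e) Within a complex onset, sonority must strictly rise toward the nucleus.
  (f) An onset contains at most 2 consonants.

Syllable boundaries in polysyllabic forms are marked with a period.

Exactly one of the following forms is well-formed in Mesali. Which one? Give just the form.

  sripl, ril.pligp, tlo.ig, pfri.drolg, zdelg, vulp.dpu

sripl — violates constraint (b): syllable 1 coda /pl/: /p/ (stop, 1) → /l/ (liquid, 4) does not fall → ill-formed
ril.pligp — violates constraint (b): syllable 2 coda /gp/: /g/ (stop, 1) → /p/ (stop, 1) does not fall → ill-formed
tlo.ig — σ1 onset /tl/ (1→4 rises), coda /∅/ ok; σ2 onset /∅/, coda /g/ ok → well-formed
pfri.drolg — violates constraint (f): syllable 1 onset /pfr/ has 3 consonants (> 2) → ill-formed
zdelg — violates constraint (e): syllable 1 onset /zd/: /z/ (fricative, 2) → /d/ (stop, 1) does not rise → ill-formed
vulp.dpu — violates constraint (e): syllable 2 onset /dp/: /d/ (stop, 1) → /p/ (stop, 1) does not rise → ill-formed

tlo.ig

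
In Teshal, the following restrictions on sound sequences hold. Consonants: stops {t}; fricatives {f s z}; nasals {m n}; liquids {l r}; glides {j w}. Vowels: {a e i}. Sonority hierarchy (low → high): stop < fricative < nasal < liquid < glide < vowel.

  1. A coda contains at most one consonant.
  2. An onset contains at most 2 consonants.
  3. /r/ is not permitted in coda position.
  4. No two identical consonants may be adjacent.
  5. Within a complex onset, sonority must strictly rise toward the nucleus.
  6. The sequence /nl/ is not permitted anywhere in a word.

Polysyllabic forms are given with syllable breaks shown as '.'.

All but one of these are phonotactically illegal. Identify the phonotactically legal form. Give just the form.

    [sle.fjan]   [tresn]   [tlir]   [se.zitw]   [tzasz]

[sle.fjan]

[sle.fjan] — σ1 onset /sl/ (2→4 rises), coda /∅/ ok; σ2 onset /fj/ (2→5 rises), coda /n/ ok → phonotactically legal
[tresn] — violates constraint 1: syllable 1 coda /sn/ has 2 consonants (> 1) → phonotactically illegal
[tlir] — violates constraint 3: syllable 1 coda contains /r/ → phonotactically illegal
[se.zitw] — violates constraint 1: syllable 2 coda /tw/ has 2 consonants (> 1) → phonotactically illegal
[tzasz] — violates constraint 1: syllable 1 coda /sz/ has 2 consonants (> 1) → phonotactically illegal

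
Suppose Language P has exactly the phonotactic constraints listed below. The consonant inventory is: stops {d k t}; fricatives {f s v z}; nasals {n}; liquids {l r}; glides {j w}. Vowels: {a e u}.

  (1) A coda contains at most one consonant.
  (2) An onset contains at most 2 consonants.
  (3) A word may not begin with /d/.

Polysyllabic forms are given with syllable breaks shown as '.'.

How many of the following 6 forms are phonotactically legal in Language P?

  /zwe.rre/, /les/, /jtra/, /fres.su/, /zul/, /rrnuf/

4

/zwe.rre/ — σ1 onset /zw/ (2C), coda /∅/ ok; σ2 onset /rr/ (2C), coda /∅/ ok → phonotactically legal
/les/ — σ1 onset /l/, coda /s/ ok → phonotactically legal
/jtra/ — violates constraint 2: syllable 1 onset /jtr/ has 3 consonants (> 2) → phonotactically illegal
/fres.su/ — σ1 onset /fr/ (2C), coda /s/ ok; σ2 onset /s/, coda /∅/ ok → phonotactically legal
/zul/ — σ1 onset /z/, coda /l/ ok → phonotactically legal
/rrnuf/ — violates constraint 2: syllable 1 onset /rrn/ has 3 consonants (> 2) → phonotactically illegal
Phonotactically legal: /zwe.rre/, /les/, /fres.su/, /zul/ → 4.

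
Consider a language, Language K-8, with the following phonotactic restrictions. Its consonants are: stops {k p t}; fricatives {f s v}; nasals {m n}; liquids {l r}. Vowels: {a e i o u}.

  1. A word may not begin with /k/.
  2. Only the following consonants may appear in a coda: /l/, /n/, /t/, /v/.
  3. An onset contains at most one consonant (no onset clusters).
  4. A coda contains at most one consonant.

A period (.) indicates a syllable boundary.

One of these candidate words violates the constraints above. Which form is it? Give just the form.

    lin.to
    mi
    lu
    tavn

tavn

lin.to — σ1 onset /l/, coda /n/ ok; σ2 onset /t/, coda /∅/ ok → phonotactically legal
mi — σ1 onset /m/, coda /∅/ ok → phonotactically legal
lu — σ1 onset /l/, coda /∅/ ok → phonotactically legal
tavn — violates constraint 4: syllable 1 coda /vn/ has 2 consonants (> 1) → phonotactically illegal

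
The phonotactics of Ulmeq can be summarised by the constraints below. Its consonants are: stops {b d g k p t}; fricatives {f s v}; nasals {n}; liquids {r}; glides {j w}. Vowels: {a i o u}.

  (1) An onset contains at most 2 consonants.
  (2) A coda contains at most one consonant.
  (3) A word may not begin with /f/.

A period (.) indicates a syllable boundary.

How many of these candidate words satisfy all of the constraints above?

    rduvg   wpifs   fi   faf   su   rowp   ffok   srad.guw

rduvg — violates constraint 2: syllable 1 coda /vg/ has 2 consonants (> 1) → not permitted
wpifs — violates constraint 2: syllable 1 coda /fs/ has 2 consonants (> 1) → not permitted
fi — violates constraint 3: word begins with /f/ → not permitted
faf — violates constraint 3: word begins with /f/ → not permitted
su — σ1 onset /s/, coda /∅/ ok → permitted
rowp — violates constraint 2: syllable 1 coda /wp/ has 2 consonants (> 1) → not permitted
ffok — violates constraint 3: word begins with /f/ → not permitted
srad.guw — σ1 onset /sr/ (2C), coda /d/ ok; σ2 onset /g/, coda /w/ ok → permitted
Permitted: su, srad.guw → 2.

2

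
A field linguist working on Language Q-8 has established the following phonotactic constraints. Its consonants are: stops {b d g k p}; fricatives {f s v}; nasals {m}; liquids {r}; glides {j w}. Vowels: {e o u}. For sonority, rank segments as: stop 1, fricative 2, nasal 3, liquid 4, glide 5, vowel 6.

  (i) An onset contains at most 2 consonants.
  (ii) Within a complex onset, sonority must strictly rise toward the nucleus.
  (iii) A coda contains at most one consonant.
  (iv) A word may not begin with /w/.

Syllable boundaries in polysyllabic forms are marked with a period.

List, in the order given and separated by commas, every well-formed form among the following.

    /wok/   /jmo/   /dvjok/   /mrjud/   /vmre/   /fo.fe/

/fo.fe/

/wok/ — violates constraint (iv): word begins with /w/ → ill-formed
/jmo/ — violates constraint (ii): syllable 1 onset /jm/: /j/ (glide, 5) → /m/ (nasal, 3) does not rise → ill-formed
/dvjok/ — violates constraint (i): syllable 1 onset /dvj/ has 3 consonants (> 2) → ill-formed
/mrjud/ — violates constraint (i): syllable 1 onset /mrj/ has 3 consonants (> 2) → ill-formed
/vmre/ — violates constraint (i): syllable 1 onset /vmr/ has 3 consonants (> 2) → ill-formed
/fo.fe/ — σ1 onset /f/, coda /∅/ ok; σ2 onset /f/, coda /∅/ ok → well-formed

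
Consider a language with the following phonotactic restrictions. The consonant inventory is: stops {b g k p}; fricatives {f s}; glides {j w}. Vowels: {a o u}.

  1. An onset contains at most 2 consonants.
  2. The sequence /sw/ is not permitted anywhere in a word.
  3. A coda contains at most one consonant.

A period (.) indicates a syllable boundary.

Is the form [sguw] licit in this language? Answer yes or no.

yes

[sguw] — σ1 onset /sg/ (2C), coda /w/ ok → licit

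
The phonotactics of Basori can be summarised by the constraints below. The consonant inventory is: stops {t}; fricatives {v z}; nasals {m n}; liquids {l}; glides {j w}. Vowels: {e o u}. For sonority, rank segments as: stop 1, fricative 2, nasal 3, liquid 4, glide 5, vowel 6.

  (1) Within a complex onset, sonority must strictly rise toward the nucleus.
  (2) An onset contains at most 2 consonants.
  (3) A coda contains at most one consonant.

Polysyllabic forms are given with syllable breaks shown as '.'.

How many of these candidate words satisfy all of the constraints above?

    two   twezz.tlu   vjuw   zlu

3

two — σ1 onset /tw/ (1→5 rises), coda /∅/ ok → phonotactically legal
twezz.tlu — violates constraint 3: syllable 1 coda /zz/ has 2 consonants (> 1) → phonotactically illegal
vjuw — σ1 onset /vj/ (2→5 rises), coda /w/ ok → phonotactically legal
zlu — σ1 onset /zl/ (2→4 rises), coda /∅/ ok → phonotactically legal
Phonotactically legal: two, vjuw, zlu → 3.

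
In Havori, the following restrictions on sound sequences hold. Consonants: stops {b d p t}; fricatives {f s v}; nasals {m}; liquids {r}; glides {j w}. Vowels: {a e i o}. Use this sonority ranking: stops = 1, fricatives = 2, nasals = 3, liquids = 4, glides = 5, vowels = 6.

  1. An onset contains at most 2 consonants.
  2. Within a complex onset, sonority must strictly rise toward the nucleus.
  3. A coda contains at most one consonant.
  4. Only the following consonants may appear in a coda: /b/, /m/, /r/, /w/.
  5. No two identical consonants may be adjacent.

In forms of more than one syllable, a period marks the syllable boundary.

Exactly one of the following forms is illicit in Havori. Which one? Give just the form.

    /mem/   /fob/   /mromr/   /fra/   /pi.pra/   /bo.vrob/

/mromr/

/mem/ — σ1 onset /m/, coda /m/ ok → licit
/fob/ — σ1 onset /f/, coda /b/ ok → licit
/mromr/ — violates constraint 3: syllable 1 coda /mr/ has 2 consonants (> 1) → illicit
/fra/ — σ1 onset /fr/ (2→4 rises), coda /∅/ ok → licit
/pi.pra/ — σ1 onset /p/, coda /∅/ ok; σ2 onset /pr/ (1→4 rises), coda /∅/ ok → licit
/bo.vrob/ — σ1 onset /b/, coda /∅/ ok; σ2 onset /vr/ (2→4 rises), coda /b/ ok → licit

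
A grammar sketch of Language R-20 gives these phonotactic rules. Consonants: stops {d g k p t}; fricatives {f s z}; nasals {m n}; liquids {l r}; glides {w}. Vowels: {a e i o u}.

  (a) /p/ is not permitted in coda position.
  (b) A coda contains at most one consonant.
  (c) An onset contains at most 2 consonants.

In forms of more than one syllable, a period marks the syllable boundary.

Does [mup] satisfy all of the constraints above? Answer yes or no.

no

[mup] — violates constraint (a): syllable 1 coda contains /p/ → ill-formed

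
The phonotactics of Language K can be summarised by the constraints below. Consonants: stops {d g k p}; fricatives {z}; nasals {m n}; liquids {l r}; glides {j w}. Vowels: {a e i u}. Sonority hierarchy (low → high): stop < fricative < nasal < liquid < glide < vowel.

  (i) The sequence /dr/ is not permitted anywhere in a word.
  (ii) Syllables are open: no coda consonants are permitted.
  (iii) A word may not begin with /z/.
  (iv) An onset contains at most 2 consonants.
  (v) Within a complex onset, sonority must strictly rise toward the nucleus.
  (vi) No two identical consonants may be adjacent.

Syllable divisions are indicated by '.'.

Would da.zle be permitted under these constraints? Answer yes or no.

da.zle — σ1 onset /d/, coda /∅/ ok; σ2 onset /zl/ (2→4 rises), coda /∅/ ok → permitted

yes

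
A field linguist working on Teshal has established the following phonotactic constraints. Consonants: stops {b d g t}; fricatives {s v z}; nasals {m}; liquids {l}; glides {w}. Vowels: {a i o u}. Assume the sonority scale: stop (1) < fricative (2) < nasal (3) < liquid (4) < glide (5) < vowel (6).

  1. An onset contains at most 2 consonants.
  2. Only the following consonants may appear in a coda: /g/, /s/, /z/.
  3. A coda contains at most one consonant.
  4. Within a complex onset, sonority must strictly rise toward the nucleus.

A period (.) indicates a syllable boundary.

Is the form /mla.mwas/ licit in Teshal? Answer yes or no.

yes

/mla.mwas/ — σ1 onset /ml/ (3→4 rises), coda /∅/ ok; σ2 onset /mw/ (3→5 rises), coda /s/ ok → licit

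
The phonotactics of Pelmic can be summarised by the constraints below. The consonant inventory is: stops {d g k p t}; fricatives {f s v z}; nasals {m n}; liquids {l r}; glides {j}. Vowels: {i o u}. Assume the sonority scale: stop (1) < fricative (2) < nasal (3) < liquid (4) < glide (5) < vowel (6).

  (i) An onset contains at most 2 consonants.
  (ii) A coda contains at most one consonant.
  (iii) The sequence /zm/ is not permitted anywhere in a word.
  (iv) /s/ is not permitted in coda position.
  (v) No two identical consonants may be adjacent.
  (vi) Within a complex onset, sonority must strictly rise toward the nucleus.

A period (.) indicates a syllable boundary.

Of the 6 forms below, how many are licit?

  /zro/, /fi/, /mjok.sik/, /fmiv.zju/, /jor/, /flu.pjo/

6

/zro/ — σ1 onset /zr/ (2→4 rises), coda /∅/ ok → licit
/fi/ — σ1 onset /f/, coda /∅/ ok → licit
/mjok.sik/ — σ1 onset /mj/ (3→5 rises), coda /k/ ok; σ2 onset /s/, coda /k/ ok → licit
/fmiv.zju/ — σ1 onset /fm/ (2→3 rises), coda /v/ ok; σ2 onset /zj/ (2→5 rises), coda /∅/ ok → licit
/jor/ — σ1 onset /j/, coda /r/ ok → licit
/flu.pjo/ — σ1 onset /fl/ (2→4 rises), coda /∅/ ok; σ2 onset /pj/ (1→5 rises), coda /∅/ ok → licit
Licit: /zro/, /fi/, /mjok.sik/, /fmiv.zju/, /jor/, /flu.pjo/ → 6.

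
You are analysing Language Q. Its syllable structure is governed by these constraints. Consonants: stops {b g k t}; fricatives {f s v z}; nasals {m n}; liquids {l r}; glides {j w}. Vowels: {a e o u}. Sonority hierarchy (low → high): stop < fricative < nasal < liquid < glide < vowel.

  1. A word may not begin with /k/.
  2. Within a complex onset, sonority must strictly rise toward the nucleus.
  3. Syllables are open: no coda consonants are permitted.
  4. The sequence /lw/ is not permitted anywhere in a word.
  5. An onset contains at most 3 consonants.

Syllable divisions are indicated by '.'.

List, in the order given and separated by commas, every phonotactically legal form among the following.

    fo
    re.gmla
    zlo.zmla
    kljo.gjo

fo — σ1 onset /f/, coda /∅/ ok → phonotactically legal
re.gmla — σ1 onset /r/, coda /∅/ ok; σ2 onset /gml/ (1→3→4 rises), coda /∅/ ok → phonotactically legal
zlo.zmla — σ1 onset /zl/ (2→4 rises), coda /∅/ ok; σ2 onset /zml/ (2→3→4 rises), coda /∅/ ok → phonotactically legal
kljo.gjo — violates constraint 1: word begins with /k/ → phonotactically illegal

fo, re.gmla, zlo.zmla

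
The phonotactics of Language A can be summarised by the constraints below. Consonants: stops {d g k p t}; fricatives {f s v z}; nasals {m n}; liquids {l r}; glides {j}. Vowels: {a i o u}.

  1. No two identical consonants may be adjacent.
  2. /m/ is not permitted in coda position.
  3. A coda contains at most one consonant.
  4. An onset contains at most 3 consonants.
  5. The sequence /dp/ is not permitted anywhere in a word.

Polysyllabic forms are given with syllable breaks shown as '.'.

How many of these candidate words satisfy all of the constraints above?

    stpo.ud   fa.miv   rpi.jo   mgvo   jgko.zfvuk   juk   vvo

stpo.ud — σ1 onset /stp/ (3C), coda /∅/ ok; σ2 onset /∅/, coda /d/ ok → permitted
fa.miv — σ1 onset /f/, coda /∅/ ok; σ2 onset /m/, coda /v/ ok → permitted
rpi.jo — σ1 onset /rp/ (2C), coda /∅/ ok; σ2 onset /j/, coda /∅/ ok → permitted
mgvo — σ1 onset /mgv/ (3C), coda /∅/ ok → permitted
jgko.zfvuk — σ1 onset /jgk/ (3C), coda /∅/ ok; σ2 onset /zfv/ (3C), coda /k/ ok → permitted
juk — σ1 onset /j/, coda /k/ ok → permitted
vvo — violates constraint 1: adjacent identical consonants /vv/ → not permitted
Permitted: stpo.ud, fa.miv, rpi.jo, mgvo, jgko.zfvuk, juk → 6.

6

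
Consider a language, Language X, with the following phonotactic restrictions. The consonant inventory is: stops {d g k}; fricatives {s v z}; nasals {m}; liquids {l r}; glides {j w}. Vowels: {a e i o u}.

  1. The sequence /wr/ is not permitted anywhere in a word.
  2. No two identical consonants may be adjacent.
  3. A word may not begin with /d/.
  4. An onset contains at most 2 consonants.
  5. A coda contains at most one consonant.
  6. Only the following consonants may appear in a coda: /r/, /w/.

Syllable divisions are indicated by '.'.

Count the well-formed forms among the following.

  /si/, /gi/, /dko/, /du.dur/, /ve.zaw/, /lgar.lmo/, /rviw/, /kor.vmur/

/si/ — σ1 onset /s/, coda /∅/ ok → well-formed
/gi/ — σ1 onset /g/, coda /∅/ ok → well-formed
/dko/ — violates constraint 3: word begins with /d/ → ill-formed
/du.dur/ — violates constraint 3: word begins with /d/ → ill-formed
/ve.zaw/ — σ1 onset /v/, coda /∅/ ok; σ2 onset /z/, coda /w/ ok → well-formed
/lgar.lmo/ — σ1 onset /lg/ (2C), coda /r/ ok; σ2 onset /lm/ (2C), coda /∅/ ok → well-formed
/rviw/ — σ1 onset /rv/ (2C), coda /w/ ok → well-formed
/kor.vmur/ — σ1 onset /k/, coda /r/ ok; σ2 onset /vm/ (2C), coda /r/ ok → well-formed
Well-formed: /si/, /gi/, /ve.zaw/, /lgar.lmo/, /rviw/, /kor.vmur/ → 6.

6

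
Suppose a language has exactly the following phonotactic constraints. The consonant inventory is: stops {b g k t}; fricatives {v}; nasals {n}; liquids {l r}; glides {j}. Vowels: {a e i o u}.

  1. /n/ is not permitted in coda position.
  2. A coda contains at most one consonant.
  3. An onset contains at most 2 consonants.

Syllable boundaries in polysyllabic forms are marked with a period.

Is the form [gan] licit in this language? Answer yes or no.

no

[gan] — violates constraint 1: syllable 1 coda contains /n/ → illicit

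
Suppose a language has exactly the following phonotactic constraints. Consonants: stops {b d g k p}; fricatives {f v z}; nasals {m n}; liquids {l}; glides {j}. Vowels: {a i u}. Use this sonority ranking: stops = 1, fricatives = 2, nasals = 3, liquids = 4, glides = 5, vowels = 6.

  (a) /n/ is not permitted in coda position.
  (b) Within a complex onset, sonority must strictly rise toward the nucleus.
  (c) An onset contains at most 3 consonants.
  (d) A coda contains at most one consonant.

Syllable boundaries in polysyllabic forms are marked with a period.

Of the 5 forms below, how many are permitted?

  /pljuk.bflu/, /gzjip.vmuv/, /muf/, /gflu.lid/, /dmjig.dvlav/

/pljuk.bflu/ — σ1 onset /plj/ (1→4→5 rises), coda /k/ ok; σ2 onset /bfl/ (1→2→4 rises), coda /∅/ ok → permitted
/gzjip.vmuv/ — σ1 onset /gzj/ (1→2→5 rises), coda /p/ ok; σ2 onset /vm/ (2→3 rises), coda /v/ ok → permitted
/muf/ — σ1 onset /m/, coda /f/ ok → permitted
/gflu.lid/ — σ1 onset /gfl/ (1→2→4 rises), coda /∅/ ok; σ2 onset /l/, coda /d/ ok → permitted
/dmjig.dvlav/ — σ1 onset /dmj/ (1→3→5 rises), coda /g/ ok; σ2 onset /dvl/ (1→2→4 rises), coda /v/ ok → permitted
Permitted: /pljuk.bflu/, /gzjip.vmuv/, /muf/, /gflu.lid/, /dmjig.dvlav/ → 5.

5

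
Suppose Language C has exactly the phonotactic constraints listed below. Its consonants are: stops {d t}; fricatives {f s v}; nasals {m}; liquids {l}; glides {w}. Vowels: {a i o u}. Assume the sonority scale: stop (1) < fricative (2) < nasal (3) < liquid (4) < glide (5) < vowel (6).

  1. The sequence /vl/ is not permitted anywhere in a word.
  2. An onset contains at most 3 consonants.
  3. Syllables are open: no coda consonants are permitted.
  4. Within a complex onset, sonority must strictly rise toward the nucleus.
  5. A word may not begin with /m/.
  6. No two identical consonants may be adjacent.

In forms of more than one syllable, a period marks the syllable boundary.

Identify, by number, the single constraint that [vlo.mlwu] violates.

[vlo.mlwu]: contains banned sequence /vl/.
This is a violation of constraint 1: "The sequence /vl/ is not permitted anywhere in a word."
The remaining constraints (2, 3, 4, 5, 6) are satisfied.

1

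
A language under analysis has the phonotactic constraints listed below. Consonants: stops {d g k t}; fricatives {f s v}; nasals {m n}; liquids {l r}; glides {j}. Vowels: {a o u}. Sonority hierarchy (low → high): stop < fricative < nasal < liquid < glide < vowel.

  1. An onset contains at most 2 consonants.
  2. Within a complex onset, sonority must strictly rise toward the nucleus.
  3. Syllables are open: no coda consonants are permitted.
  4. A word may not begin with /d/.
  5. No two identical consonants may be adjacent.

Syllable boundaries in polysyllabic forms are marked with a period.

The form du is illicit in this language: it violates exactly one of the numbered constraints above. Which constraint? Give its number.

4

du: word begins with /d/.
This is a violation of constraint 4: "A word may not begin with /d/."
The remaining constraints (1, 2, 3, 5) are satisfied.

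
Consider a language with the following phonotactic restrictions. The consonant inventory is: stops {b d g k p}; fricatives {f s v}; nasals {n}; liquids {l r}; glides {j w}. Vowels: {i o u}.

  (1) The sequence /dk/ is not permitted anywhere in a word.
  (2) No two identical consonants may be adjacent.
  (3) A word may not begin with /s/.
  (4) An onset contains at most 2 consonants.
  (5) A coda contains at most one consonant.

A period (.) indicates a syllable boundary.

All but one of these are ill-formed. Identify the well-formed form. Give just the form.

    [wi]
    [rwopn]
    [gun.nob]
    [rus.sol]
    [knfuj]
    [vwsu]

[wi]

[wi] — σ1 onset /w/, coda /∅/ ok → well-formed
[rwopn] — violates constraint 5: syllable 1 coda /pn/ has 2 consonants (> 1) → ill-formed
[gun.nob] — violates constraint 2: adjacent identical consonants /nn/ → ill-formed
[rus.sol] — violates constraint 2: adjacent identical consonants /ss/ → ill-formed
[knfuj] — violates constraint 4: syllable 1 onset /knf/ has 3 consonants (> 2) → ill-formed
[vwsu] — violates constraint 4: syllable 1 onset /vws/ has 3 consonants (> 2) → ill-formed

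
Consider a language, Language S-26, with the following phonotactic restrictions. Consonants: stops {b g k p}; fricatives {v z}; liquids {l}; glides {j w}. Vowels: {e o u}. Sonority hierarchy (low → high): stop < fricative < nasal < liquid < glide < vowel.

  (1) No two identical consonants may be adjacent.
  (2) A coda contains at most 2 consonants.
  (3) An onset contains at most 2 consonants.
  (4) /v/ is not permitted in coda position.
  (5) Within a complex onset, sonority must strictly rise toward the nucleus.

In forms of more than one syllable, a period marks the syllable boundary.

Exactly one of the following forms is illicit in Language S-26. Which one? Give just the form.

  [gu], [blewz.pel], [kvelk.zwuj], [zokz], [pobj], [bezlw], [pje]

[gu] — σ1 onset /g/, coda /∅/ ok → licit
[blewz.pel] — σ1 onset /bl/ (1→4 rises), coda /wz/ (2C) ok; σ2 onset /p/, coda /l/ ok → licit
[kvelk.zwuj] — σ1 onset /kv/ (1→2 rises), coda /lk/ (2C) ok; σ2 onset /zw/ (2→5 rises), coda /j/ ok → licit
[zokz] — σ1 onset /z/, coda /kz/ (2C) ok → licit
[pobj] — σ1 onset /p/, coda /bj/ (2C) ok → licit
[bezlw] — violates constraint 2: syllable 1 coda /zlw/ has 3 consonants (> 2) → illicit
[pje] — σ1 onset /pj/ (1→5 rises), coda /∅/ ok → licit

[bezlw]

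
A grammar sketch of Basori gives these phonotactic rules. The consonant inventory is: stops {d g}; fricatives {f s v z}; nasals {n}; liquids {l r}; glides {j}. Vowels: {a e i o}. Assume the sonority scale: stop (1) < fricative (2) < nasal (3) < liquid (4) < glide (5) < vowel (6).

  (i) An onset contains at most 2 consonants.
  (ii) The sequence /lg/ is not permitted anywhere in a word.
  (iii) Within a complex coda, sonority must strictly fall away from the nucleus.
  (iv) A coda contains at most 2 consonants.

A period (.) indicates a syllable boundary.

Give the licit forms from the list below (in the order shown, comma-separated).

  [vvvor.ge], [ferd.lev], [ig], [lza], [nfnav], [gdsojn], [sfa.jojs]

[ferd.lev], [ig], [lza], [sfa.jojs]

[vvvor.ge] — violates constraint (i): syllable 1 onset /vvv/ has 3 consonants (> 2) → illicit
[ferd.lev] — σ1 onset /f/, coda /rd/ (4→1 falls) ok; σ2 onset /l/, coda /v/ ok → licit
[ig] — σ1 onset /∅/, coda /g/ ok → licit
[lza] — σ1 onset /lz/ (2C), coda /∅/ ok → licit
[nfnav] — violates constraint (i): syllable 1 onset /nfn/ has 3 consonants (> 2) → illicit
[gdsojn] — violates constraint (i): syllable 1 onset /gds/ has 3 consonants (> 2) → illicit
[sfa.jojs] — σ1 onset /sf/ (2C), coda /∅/ ok; σ2 onset /j/, coda /js/ (5→2 falls) ok → licit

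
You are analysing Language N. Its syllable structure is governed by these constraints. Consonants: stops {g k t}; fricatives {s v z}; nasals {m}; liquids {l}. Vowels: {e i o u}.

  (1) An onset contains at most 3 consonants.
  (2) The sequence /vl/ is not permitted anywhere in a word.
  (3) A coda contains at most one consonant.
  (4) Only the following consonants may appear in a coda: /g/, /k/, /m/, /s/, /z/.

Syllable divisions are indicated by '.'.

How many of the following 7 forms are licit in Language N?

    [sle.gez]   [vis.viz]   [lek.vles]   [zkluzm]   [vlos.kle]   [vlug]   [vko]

[sle.gez] — σ1 onset /sl/ (2C), coda /∅/ ok; σ2 onset /g/, coda /z/ ok → licit
[vis.viz] — σ1 onset /v/, coda /s/ ok; σ2 onset /v/, coda /z/ ok → licit
[lek.vles] — violates constraint 2: contains banned sequence /vl/ → illicit
[zkluzm] — violates constraint 3: syllable 1 coda /zm/ has 2 consonants (> 1) → illicit
[vlos.kle] — violates constraint 2: contains banned sequence /vl/ → illicit
[vlug] — violates constraint 2: contains banned sequence /vl/ → illicit
[vko] — σ1 onset /vk/ (2C), coda /∅/ ok → licit
Licit: [sle.gez], [vis.viz], [vko] → 3.

3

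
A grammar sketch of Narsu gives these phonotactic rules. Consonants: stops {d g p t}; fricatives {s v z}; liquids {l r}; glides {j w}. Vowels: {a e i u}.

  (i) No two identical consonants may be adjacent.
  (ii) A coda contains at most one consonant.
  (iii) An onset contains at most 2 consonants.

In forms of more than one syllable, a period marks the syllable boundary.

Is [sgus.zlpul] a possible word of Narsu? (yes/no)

no

[sgus.zlpul] — violates constraint (iii): syllable 2 onset /zlp/ has 3 consonants (> 2) → illicit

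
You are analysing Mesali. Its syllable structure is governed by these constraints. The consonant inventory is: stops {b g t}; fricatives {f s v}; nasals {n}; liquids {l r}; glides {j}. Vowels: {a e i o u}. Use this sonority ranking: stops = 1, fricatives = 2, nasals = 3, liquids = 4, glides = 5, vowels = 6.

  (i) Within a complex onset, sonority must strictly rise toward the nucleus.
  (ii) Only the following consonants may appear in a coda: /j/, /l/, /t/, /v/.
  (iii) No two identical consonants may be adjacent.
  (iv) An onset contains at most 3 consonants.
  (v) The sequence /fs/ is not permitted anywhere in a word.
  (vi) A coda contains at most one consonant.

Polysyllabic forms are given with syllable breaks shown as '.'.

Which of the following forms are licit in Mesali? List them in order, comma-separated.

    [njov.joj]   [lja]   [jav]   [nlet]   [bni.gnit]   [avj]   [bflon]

[njov.joj], [lja], [jav], [nlet], [bni.gnit]

[njov.joj] — σ1 onset /nj/ (3→5 rises), coda /v/ ok; σ2 onset /j/, coda /j/ ok → licit
[lja] — σ1 onset /lj/ (4→5 rises), coda /∅/ ok → licit
[jav] — σ1 onset /j/, coda /v/ ok → licit
[nlet] — σ1 onset /nl/ (3→4 rises), coda /t/ ok → licit
[bni.gnit] — σ1 onset /bn/ (1→3 rises), coda /∅/ ok; σ2 onset /gn/ (1→3 rises), coda /t/ ok → licit
[avj] — violates constraint (vi): syllable 1 coda /vj/ has 2 consonants (> 1) → illicit
[bflon] — violates constraint (ii): syllable 1 coda contains /n/, which is not a licensed coda consonant → illicit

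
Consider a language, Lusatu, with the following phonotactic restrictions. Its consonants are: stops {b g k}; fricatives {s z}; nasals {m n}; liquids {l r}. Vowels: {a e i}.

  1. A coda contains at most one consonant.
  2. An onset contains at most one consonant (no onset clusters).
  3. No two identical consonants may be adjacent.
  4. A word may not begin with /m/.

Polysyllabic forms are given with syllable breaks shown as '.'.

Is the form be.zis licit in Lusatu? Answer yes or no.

be.zis — σ1 onset /b/, coda /∅/ ok; σ2 onset /z/, coda /s/ ok → licit

yes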